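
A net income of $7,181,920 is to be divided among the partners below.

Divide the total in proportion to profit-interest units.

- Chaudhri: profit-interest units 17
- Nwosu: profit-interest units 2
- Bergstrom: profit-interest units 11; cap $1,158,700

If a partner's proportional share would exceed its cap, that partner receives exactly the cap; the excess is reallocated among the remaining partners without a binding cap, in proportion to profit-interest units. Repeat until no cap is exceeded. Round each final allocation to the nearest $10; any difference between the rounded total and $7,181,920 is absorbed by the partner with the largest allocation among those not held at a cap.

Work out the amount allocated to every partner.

Sum of profit-interest units: 30.
Pro-rata shares before constraints: Chaudhri 4,069,754.67; Nwosu 478,794.67; Bergstrom 2,633,370.67.
Held at cap: Bergstrom ($1,158,700); residual $6,023,220 reallocated over remaining profit-interest units 19.
Remaining shares: Chaudhri 5,389,196.84 → $5,389,200; Nwosu 634,023.16 → $634,020.

Chaudhri: $5,389,200 · Nwosu: $634,020 · Bergstrom: $1,158,700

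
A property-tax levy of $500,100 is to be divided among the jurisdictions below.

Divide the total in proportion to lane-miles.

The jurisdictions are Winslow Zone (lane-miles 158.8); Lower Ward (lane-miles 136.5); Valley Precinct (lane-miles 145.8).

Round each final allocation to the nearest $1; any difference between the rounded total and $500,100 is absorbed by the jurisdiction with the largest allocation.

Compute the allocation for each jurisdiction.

Winslow Zone: $180,040; Lower Ward: $154,758; Valley Precinct: $165,302

Lane-miles total: 441.1.
Unrounded shares: Winslow Zone 158.8/441.1 × $500,100 = 180,040.54; Lower Ward 136.5/441.1 × $500,100 = 154,757.76; Valley Precinct 145.8/441.1 × $500,100 = 165,301.70.
At nearest $1: Winslow Zone $180,041; Lower Ward $154,758; Valley Precinct $165,302. Sum = $500,101.
Difference $500,100 − $500,101 = −$1 applied to largest allocation (Winslow Zone): Winslow Zone becomes $180,040.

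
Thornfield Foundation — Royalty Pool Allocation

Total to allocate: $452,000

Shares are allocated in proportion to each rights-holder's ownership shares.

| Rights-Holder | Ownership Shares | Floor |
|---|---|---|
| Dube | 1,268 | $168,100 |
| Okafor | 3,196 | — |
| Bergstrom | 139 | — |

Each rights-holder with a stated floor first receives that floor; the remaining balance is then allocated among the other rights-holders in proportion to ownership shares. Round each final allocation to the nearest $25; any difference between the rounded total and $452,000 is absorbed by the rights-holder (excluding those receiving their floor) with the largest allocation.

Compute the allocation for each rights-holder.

Dube: $168,100 | Okafor: $272,075 | Bergstrom: $11,825

Guaranteed amounts: Dube $168,100. Balance $283,900.
Balance split over remaining ownership shares 3,335: Okafor 272,067.29 → $272,075; Bergstrom 11,832.71 → $11,825.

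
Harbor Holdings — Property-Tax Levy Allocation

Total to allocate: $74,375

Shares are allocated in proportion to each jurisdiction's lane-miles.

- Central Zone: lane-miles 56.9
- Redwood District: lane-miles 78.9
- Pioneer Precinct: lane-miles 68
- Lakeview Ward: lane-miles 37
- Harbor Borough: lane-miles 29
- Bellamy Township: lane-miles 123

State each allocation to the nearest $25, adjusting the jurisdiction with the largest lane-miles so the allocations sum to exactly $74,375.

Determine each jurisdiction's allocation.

Combined lane-miles = 392.8.
Pro-rata amounts: Central Zone 56.9/392.8 × $74,375 = 10,773.77; Redwood District 78.9/392.8 × $74,375 = 14,939.38; Pioneer Precinct 68/392.8 × $74,375 = 12,875.51; Lakeview Ward 37/392.8 × $74,375 = 7,005.79; Harbor Borough 29/392.8 × $74,375 = 5,491.03; Bellamy Township 123/392.8 × $74,375 = 23,289.52.
After rounding ($25): Central Zone $10,775; Redwood District $14,950; Pioneer Precinct $12,875; Lakeview Ward $7,000; Harbor Borough $5,500; Bellamy Township $23,300. Sum = $74,400.
Difference $74,375 − $74,400 = −$25 applied to largest lane-miles (Bellamy Township): Bellamy Township becomes $23,275.

Central Zone: $10,775 · Redwood District: $14,950 · Pioneer Precinct: $12,875 · Lakeview Ward: $7,000 · Harbor Borough: $5,500 · Bellamy Township: $23,275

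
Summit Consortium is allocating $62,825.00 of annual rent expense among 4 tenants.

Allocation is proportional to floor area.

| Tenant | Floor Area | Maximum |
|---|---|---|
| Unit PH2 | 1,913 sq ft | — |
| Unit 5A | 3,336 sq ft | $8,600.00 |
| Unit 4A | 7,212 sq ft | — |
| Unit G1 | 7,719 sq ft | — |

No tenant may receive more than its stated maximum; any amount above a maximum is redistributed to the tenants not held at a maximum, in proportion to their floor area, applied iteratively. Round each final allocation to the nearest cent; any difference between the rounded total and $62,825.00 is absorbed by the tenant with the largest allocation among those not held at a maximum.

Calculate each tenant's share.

Sum of floor area: 20,180.
Proportional shares (ignoring caps): Unit PH2 5,955.6108; Unit 5A 10,385.7384; Unit 4A 22,452.6214; Unit G1 24,031.0295.
Capped: Unit 5A ($8,600.00); residual $54,225.00 reallocated over remaining floor area 16,844.
Remaining shares: Unit PH2 6,158.4199 → $6,158.42; Unit 4A 23,217.2109 → $23,217.21; Unit G1 24,849.3692 → $24,849.37.

Unit PH2: $6,158.42 · Unit 5A: $8,600.00 · Unit 4A: $23,217.21 · Unit G1: $24,849.37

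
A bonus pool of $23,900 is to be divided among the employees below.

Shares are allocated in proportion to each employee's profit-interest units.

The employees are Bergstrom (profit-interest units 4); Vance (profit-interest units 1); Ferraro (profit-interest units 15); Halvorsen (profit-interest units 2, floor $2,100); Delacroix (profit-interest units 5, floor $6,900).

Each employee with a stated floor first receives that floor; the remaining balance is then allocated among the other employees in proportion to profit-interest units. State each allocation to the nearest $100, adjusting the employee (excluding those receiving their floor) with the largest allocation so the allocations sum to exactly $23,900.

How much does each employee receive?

Guaranteed amounts: Halvorsen $2,100; Delacroix $6,900. Remaining pool $14,900.
Remaining pool split over remaining profit-interest units 20: Bergstrom 2,980.00 → $3,000; Vance 745.00 → $700; Ferraro 11,175.00 → $11,200.

Bergstrom: $3,000; Vance: $700; Ferraro: $11,200; Halvorsen: $2,100; Delacroix: $6,900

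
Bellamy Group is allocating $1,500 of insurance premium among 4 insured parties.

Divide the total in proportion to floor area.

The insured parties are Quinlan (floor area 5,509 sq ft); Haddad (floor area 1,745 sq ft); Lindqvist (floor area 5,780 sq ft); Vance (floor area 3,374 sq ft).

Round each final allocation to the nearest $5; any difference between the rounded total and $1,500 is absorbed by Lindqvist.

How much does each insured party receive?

Quinlan: $505; Haddad: $160; Lindqvist: $525; Vance: $310

Floor area total: 16,408.
Proportional shares: Quinlan 5,509/16,408 × $1,500 = 503.63; Haddad 1,745/16,408 × $1,500 = 159.53; Lindqvist 5,780/16,408 × $1,500 = 528.40; Vance 3,374/16,408 × $1,500 = 308.45.
After rounding ($5): Quinlan $505; Haddad $160; Lindqvist $530; Vance $310. Sum = $1,505.
Difference $1,500 − $1,505 = −$5 applied to Lindqvist: Lindqvist becomes $525.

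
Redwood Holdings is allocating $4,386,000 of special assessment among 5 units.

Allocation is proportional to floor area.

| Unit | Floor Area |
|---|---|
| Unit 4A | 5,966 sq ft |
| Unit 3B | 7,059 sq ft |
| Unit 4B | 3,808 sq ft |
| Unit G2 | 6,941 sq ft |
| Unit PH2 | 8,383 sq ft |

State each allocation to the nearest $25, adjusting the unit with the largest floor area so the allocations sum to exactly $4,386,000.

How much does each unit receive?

Unit 4A: $813,725 | Unit 3B: $962,800 | Unit 4B: $519,375 | Unit G2: $946,700 | Unit PH2: $1,143,400

Combined floor area = 32,157.
Proportional shares: Unit 4A 5,966/32,157 × $4,386,000 = 813,722.55; Unit 3B 7,059/32,157 × $4,386,000 = 962,800.45; Unit 4B 3,808/32,157 × $4,386,000 = 519,385.76; Unit G2 6,941/32,157 × $4,386,000 = 946,706.04; Unit PH2 8,383/32,157 × $4,386,000 = 1,143,385.20.
After rounding ($25): Unit 4A $813,725; Unit 3B $962,800; Unit 4B $519,375; Unit G2 $946,700; Unit PH2 $1,143,375. Sum = $4,385,975.
Difference $4,386,000 − $4,385,975 = +$25 applied to largest floor area (Unit PH2): Unit PH2 becomes $1,143,400.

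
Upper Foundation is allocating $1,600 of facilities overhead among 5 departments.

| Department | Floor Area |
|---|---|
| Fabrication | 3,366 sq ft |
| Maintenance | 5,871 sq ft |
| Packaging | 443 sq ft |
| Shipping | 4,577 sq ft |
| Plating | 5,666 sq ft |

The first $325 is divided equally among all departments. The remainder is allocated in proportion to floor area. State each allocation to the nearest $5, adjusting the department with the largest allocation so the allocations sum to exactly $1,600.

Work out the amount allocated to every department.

$325 shared equally gives $65 per department.
Remainder $1,275 by floor area (total 19,923): Fabrication 215.41 → $215; Maintenance 375.72 → $375; Packaging 28.35 → $30; Shipping 292.91 → $295; Plating 362.60 → $365.
Rounding difference −$5 on remainder applied to Maintenance.
Totals: Fabrication $65 + $215 = $280; Maintenance $65 + $370 = $435; Packaging $65 + $30 = $95; Shipping $65 + $295 = $360; Plating $65 + $365 = $430.

Fabrication: $280; Maintenance: $435; Packaging: $95; Shipping: $360; Plating: $430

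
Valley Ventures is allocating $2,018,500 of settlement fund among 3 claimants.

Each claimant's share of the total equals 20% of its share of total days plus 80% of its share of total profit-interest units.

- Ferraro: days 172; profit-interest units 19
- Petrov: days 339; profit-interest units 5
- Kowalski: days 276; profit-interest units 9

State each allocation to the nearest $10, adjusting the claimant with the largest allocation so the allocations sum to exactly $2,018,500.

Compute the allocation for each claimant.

Days total 787; profit-interest units total 33.
Blended shares (20% days + 80% profit-interest units): Ferraro 0.5043; Petrov 0.2074; Kowalski 0.2883.
Pro-rata amounts: Ferraro 1,017,962.56; Petrov 418,560.31; Kowalski 581,977.13.
After rounding ($10): Ferraro $1,017,960; Petrov $418,560; Kowalski $581,980. Sum = $2,018,500.
No rounding difference to absorb.

Ferraro: $1,017,960; Petrov: $418,560; Kowalski: $581,980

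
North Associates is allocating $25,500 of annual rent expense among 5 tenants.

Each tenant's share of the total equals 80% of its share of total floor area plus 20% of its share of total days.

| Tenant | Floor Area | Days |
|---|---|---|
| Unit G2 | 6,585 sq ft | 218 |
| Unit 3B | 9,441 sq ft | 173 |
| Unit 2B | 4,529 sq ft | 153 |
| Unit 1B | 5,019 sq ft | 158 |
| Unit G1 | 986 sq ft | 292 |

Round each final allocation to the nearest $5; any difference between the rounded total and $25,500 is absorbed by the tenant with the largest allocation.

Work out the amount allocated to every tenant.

Unit G2: $6,175; Unit 3B: $8,140; Unit 2B: $4,265; Unit 1B: $4,665; Unit G1: $2,255

Floor area total 26,560; days total 994.
Composite weights (80% floor area + 20% days): Unit G2 0.2422; Unit 3B 0.3192; Unit 2B 0.1672; Unit 1B 0.1830; Unit G1 0.0885.
Proportional shares: Unit G2 6,176.27; Unit 3B 8,139.00; Unit 2B 4,263.61; Unit 1B 4,665.62; Unit G1 2,255.51.
At nearest $5: Unit G2 $6,175; Unit 3B $8,140; Unit 2B $4,265; Unit 1B $4,665; Unit G1 $2,255. Sum = $25,500.
Rounded total matches; no reconciliation needed.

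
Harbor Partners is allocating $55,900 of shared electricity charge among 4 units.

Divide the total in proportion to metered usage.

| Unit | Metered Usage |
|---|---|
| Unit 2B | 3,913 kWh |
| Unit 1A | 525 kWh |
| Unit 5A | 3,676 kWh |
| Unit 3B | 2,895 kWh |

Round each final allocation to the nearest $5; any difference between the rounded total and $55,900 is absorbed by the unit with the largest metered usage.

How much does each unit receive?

Sum of metered usage: 3,913 + 525 + 3,676 + 2,895 = 11,009.
Raw shares: Unit 2B 19,868.90; Unit 1A 2,665.77; Unit 5A 18,665.49; Unit 3B 14,699.84.
After rounding ($5): Unit 2B $19,870; Unit 1A $2,665; Unit 5A $18,665; Unit 3B $14,700. Sum = $55,900.
Sum already equals the total — no adjustment.

Unit 2B: $19,870 | Unit 1A: $2,665 | Unit 5A: $18,665 | Unit 3B: $14,700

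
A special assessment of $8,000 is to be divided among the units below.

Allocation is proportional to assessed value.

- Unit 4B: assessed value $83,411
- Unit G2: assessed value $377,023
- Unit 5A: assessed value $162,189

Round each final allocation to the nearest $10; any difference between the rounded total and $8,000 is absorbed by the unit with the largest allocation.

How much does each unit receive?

Combined assessed value = 622,623.
Proportional shares: Unit 4B 83,411/622,623 × $8,000 = 1,071.74; Unit G2 377,023/622,623 × $8,000 = 4,844.32; Unit 5A 162,189/622,623 × $8,000 = 2,083.94.
At nearest $10: Unit 4B $1,070; Unit G2 $4,840; Unit 5A $2,080. Sum = $7,990.
Difference $8,000 − $7,990 = +$10 applied to largest allocation (Unit G2): Unit G2 becomes $4,850.

Unit 4B: $1,070 · Unit G2: $4,850 · Unit 5A: $2,080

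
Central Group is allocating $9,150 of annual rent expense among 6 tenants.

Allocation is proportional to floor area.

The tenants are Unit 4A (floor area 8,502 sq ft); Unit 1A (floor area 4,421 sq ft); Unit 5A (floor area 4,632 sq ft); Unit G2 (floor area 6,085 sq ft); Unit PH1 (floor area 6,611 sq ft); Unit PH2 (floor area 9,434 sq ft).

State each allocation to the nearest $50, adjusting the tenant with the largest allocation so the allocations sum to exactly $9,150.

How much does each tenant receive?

Unit 4A: $1,950; Unit 1A: $1,000; Unit 5A: $1,050; Unit G2: $1,400; Unit PH1: $1,500; Unit PH2: $2,250

Combined floor area = 39,685.
Raw shares: Unit 4A 8,502/39,685 × $9,150 = 1,960.27; Unit 1A 4,421/39,685 × $9,150 = 1,019.33; Unit 5A 4,632/39,685 × $9,150 = 1,067.98; Unit G2 6,085/39,685 × $9,150 = 1,402.99; Unit PH1 6,611/39,685 × $9,150 = 1,524.27; Unit PH2 9,434/39,685 × $9,150 = 2,175.16.
At nearest $50: Unit 4A $1,950; Unit 1A $1,000; Unit 5A $1,050; Unit G2 $1,400; Unit PH1 $1,500; Unit PH2 $2,200. Sum = $9,100.
Difference $9,150 − $9,100 = +$50 applied to largest allocation (Unit PH2): Unit PH2 becomes $2,250.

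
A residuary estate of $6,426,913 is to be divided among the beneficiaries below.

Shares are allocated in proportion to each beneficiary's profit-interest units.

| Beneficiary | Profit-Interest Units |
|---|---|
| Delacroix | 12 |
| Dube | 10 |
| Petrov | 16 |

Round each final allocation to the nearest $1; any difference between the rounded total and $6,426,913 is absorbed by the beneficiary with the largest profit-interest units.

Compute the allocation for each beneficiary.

Sum of profit-interest units: 12 + 10 + 16 = 38.
Raw shares: Delacroix 2,029,551.47; Dube 1,691,292.89; Petrov 2,706,068.63.
Rounded to nearest $1: Delacroix $2,029,551; Dube $1,691,293; Petrov $2,706,069. Sum = $6,426,913.
Rounded total matches; no reconciliation needed.

Delacroix: $2,029,551; Dube: $1,691,293; Petrov: $2,706,069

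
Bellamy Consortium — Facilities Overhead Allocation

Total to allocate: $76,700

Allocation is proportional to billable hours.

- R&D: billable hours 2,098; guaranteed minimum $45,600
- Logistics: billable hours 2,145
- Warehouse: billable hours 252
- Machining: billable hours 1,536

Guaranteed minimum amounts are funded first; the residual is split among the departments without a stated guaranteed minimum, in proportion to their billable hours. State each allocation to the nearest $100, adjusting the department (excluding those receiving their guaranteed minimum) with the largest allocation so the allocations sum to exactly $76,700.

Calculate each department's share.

Fund the minimums — R&D $45,600. Remaining pool $31,100.
Remaining pool split over remaining billable hours 3,933: Logistics 16,961.48 → $17,000; Warehouse 1,992.68 → $2,000; Machining 12,145.84 → $12,100.

R&D: $45,600 | Logistics: $17,000 | Warehouse: $2,000 | Machining: $12,100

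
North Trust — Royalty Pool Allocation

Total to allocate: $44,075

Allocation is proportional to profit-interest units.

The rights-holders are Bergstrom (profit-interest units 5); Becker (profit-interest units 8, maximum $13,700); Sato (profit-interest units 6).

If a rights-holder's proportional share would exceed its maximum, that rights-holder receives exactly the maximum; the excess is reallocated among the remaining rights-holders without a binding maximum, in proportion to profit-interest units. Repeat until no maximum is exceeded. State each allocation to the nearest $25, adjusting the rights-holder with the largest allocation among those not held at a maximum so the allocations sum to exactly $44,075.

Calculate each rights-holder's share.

Bergstrom: $13,800; Becker: $13,700; Sato: $16,575

Total profit-interest units = 19.
Unconstrained shares: Bergstrom 11,598.68; Becker 18,557.89; Sato 13,918.42.
Cap binds for Becker ($13,700); balance $30,375 reallocated over remaining profit-interest units 11.
Remaining shares: Bergstrom 13,806.82 → $13,800; Sato 16,568.18 → $16,575.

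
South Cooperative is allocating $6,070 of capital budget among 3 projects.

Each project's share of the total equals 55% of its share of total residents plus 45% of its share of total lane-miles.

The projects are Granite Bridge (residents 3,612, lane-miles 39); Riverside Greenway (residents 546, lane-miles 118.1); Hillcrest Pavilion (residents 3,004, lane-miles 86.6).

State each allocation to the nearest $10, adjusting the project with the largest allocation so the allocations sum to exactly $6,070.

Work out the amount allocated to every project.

Residents total 7,162; lane-miles total 243.7.
Composite weights (55% residents + 45% lane-miles): Granite Bridge 0.3494; Riverside Greenway 0.2600; Hillcrest Pavilion 0.3906.
Proportional shares: Granite Bridge 2,120.83; Riverside Greenway 1,578.23; Hillcrest Pavilion 2,370.94.
At nearest $10: Granite Bridge $2,120; Riverside Greenway $1,580; Hillcrest Pavilion $2,370. Sum = $6,070.
No rounding difference to absorb.

Granite Bridge: $2,120 | Riverside Greenway: $1,580 | Hillcrest Pavilion: $2,370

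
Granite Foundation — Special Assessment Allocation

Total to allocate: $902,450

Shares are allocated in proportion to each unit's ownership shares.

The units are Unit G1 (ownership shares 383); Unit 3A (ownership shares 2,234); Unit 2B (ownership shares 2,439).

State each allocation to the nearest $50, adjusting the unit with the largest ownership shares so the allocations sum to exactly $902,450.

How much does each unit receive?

Unit G1: $68,350; Unit 3A: $398,750; Unit 2B: $435,350

Combined ownership shares = 383 + 2,234 + 2,439 = 5,056.
Raw shares: Unit G1 68,362.02; Unit 3A 398,748.67; Unit 2B 435,339.31.
Rounded to nearest $50: Unit G1 $68,350; Unit 3A $398,750; Unit 2B $435,350. Sum = $902,450.
Sum already equals the total — no adjustment.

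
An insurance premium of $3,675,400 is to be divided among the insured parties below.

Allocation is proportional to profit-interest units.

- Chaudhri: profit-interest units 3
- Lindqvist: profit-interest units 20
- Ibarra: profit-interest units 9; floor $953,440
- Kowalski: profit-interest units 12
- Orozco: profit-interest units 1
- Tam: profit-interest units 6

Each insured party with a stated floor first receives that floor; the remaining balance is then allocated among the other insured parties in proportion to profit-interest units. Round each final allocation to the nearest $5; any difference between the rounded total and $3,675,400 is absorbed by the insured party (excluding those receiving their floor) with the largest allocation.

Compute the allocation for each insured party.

Minimums first: Ibarra $953,440. Remaining pool $2,721,960.
Remaining pool split over remaining profit-interest units 42: Chaudhri 194,425.71 → $194,425; Lindqvist 1,296,171.43 → $1,296,170; Kowalski 777,702.86 → $777,705; Orozco 64,808.57 → $64,810; Tam 388,851.43 → $388,850.

Chaudhri: $194,425; Lindqvist: $1,296,170; Ibarra: $953,440; Kowalski: $777,705; Orozco: $64,810; Tam: $388,850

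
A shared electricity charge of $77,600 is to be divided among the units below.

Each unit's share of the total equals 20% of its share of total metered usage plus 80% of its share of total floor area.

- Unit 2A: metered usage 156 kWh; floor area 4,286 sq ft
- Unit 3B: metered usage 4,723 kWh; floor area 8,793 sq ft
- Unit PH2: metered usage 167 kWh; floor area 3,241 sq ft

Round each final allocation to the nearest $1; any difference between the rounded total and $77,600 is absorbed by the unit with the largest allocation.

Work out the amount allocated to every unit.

Unit 2A: $16,783 · Unit 3B: $47,975 · Unit PH2: $12,842

Totals — metered usage 5,046, floor area 16,320.
Combined weights (20% metered usage + 80% floor area): Unit 2A 0.2163; Unit 3B 0.6182; Unit PH2 0.1655.
Pro-rata amounts: Unit 2A 16,783.42; Unit 3B 47,974.43; Unit PH2 12,842.15.
After rounding ($1): Unit 2A $16,783; Unit 3B $47,974; Unit PH2 $12,842. Sum = $77,599.
Difference $77,600 − $77,599 = +$1 applied to largest allocation (Unit 3B): Unit 3B becomes $47,975.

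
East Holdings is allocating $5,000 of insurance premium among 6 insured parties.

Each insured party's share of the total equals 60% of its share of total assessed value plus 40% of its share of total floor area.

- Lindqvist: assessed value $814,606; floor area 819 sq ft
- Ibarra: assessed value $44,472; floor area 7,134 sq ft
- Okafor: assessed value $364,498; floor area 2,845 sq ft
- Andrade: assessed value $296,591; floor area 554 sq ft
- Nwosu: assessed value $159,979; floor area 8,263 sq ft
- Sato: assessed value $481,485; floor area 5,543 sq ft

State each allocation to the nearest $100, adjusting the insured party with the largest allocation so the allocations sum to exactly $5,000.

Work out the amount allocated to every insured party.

Lindqvist: $1,200 · Ibarra: $600 · Okafor: $700 · Andrade: $500 · Nwosu: $900 · Sato: $1,100

Assessed value total 2,161,631; floor area total 25,158.
Composite weights (60% assessed value + 40% floor area): Lindqvist 0.2391; Ibarra 0.1258; Okafor 0.1464; Andrade 0.0911; Nwosu 0.1758; Sato 0.2218.
Raw shares: Lindqvist 1,195.65; Ibarra 628.86; Okafor 732.04; Andrade 455.66; Nwosu 878.91; Sato 1,108.88.
Rounded to nearest $100: Lindqvist $1,200; Ibarra $600; Okafor $700; Andrade $500; Nwosu $900; Sato $1,100. Sum = $5,000.
Sum already equals the total — no adjustment.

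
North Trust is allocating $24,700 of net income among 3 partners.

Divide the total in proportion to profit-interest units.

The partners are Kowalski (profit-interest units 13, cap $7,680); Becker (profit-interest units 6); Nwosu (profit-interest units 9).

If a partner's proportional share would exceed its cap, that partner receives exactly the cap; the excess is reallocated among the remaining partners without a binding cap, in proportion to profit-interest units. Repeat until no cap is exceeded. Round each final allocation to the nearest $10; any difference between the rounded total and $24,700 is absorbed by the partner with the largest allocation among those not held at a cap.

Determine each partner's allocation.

Profit-interest units total: 28.
Proportional shares (ignoring caps): Kowalski 11,467.86; Becker 5,292.86; Nwosu 7,939.29.
Held at cap: Kowalski ($7,680); residual $17,020 reallocated over remaining profit-interest units 15.
Shares after redistribution: Becker 6,808.00 → $6,810; Nwosu 10,212.00 → $10,210.

Kowalski: $7,680; Becker: $6,810; Nwosu: $10,210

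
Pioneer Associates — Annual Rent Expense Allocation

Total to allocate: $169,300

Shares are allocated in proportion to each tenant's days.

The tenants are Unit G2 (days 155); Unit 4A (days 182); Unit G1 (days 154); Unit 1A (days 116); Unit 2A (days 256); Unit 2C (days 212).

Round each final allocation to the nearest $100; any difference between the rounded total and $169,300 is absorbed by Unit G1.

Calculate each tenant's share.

Combined days = 1,075.
Pro-rata amounts: Unit G2 155/1,075 × $169,300 = 24,410.70; Unit 4A 182/1,075 × $169,300 = 28,662.88; Unit G1 154/1,075 × $169,300 = 24,253.21; Unit 1A 116/1,075 × $169,300 = 18,268.65; Unit 2A 256/1,075 × $169,300 = 40,317.02; Unit 2C 212/1,075 × $169,300 = 33,387.53.
Rounded to nearest $100: Unit G2 $24,400; Unit 4A $28,700; Unit G1 $24,300; Unit 1A $18,300; Unit 2A $40,300; Unit 2C $33,400. Sum = $169,400.
Difference $169,300 − $169,400 = −$100 applied to Unit G1: Unit G1 becomes $24,200.

Unit G2: $24,400 | Unit 4A: $28,700 | Unit G1: $24,200 | Unit 1A: $18,300 | Unit 2A: $40,300 | Unit 2C: $33,400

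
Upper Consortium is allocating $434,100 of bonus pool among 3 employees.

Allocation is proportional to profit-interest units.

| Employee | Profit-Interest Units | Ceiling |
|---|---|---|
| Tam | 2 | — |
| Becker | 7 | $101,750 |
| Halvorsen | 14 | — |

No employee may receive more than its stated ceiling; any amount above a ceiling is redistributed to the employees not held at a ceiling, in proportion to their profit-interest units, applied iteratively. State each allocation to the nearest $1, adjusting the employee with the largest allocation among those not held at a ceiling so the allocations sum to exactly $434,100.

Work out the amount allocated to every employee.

Combined profit-interest units = 23.
Proportional shares (ignoring caps): Tam 37,747.83; Becker 132,117.39; Halvorsen 264,234.78.
Cap binds for Becker ($101,750); balance $332,350 reallocated over remaining profit-interest units 16.
Shares after redistribution: Tam 41,543.75 → $41,544; Halvorsen 290,806.25 → $290,806.

Tam: $41,544; Becker: $101,750; Halvorsen: $290,806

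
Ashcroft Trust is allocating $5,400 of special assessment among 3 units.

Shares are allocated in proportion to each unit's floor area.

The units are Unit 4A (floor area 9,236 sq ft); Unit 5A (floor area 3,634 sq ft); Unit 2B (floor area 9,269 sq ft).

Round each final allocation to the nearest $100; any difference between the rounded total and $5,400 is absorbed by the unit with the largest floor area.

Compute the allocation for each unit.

Sum of floor area: 22,139.
Unrounded shares: Unit 4A 9,236/22,139 × $5,400 = 2,252.78; Unit 5A 3,634/22,139 × $5,400 = 886.38; Unit 2B 9,269/22,139 × $5,400 = 2,260.83.
Rounded to nearest $100: Unit 4A $2,300; Unit 5A $900; Unit 2B $2,300. Sum = $5,500.
Difference $5,400 − $5,500 = −$100 applied to largest floor area (Unit 2B): Unit 2B becomes $2,200.

Unit 4A: $2,300; Unit 5A: $900; Unit 2B: $2,200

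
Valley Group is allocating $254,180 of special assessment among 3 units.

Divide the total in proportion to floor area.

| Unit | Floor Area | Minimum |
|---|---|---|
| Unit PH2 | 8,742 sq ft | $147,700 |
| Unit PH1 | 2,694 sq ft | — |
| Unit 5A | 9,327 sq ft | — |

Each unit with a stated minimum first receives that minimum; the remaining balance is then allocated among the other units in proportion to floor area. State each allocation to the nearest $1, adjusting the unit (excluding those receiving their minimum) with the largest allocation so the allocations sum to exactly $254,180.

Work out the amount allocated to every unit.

Unit PH2: $147,700 | Unit PH1: $23,863 | Unit 5A: $82,617

Guaranteed amounts: Unit PH2 $147,700. Remaining pool $106,480.
Remaining pool split over remaining floor area 12,021: Unit PH1 23,863.00 → $23,863; Unit 5A 82,617.00 → $82,617.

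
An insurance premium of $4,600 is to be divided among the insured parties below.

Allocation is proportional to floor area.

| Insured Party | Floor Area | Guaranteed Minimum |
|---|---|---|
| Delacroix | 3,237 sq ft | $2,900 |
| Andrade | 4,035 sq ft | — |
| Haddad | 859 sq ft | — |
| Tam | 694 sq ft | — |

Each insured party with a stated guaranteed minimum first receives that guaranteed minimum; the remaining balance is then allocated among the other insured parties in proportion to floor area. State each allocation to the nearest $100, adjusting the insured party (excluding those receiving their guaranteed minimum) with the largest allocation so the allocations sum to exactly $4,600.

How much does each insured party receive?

Delacroix: $2,900; Andrade: $1,200; Haddad: $300; Tam: $200

Minimums first: Delacroix $2,900. Residual $1,700.
Residual split over remaining floor area 5,588: Andrade 1,227.54 → $1,200; Haddad 261.33 → $300; Tam 211.13 → $200.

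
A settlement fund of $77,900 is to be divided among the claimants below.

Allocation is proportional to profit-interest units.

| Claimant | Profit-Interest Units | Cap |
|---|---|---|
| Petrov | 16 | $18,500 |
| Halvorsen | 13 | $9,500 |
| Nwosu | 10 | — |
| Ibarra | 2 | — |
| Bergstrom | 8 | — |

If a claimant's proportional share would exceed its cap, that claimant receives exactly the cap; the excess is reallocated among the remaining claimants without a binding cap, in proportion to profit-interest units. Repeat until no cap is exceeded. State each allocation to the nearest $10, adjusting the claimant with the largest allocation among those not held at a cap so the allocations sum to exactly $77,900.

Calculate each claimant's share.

Sum of profit-interest units: 49.
Proportional shares (ignoring caps): Petrov 25,436.73; Halvorsen 20,667.35; Nwosu 15,897.96; Ibarra 3,179.59; Bergstrom 12,718.37.
Cap binds for Petrov ($18,500), Halvorsen ($9,500); balance $49,900 reallocated over remaining profit-interest units 20.
Redistributed shares: Nwosu 24,950.00 → $24,950; Ibarra 4,990.00 → $4,990; Bergstrom 19,960.00 → $19,960.

Petrov: $18,500 | Halvorsen: $9,500 | Nwosu: $24,950 | Ibarra: $4,990 | Bergstrom: $19,960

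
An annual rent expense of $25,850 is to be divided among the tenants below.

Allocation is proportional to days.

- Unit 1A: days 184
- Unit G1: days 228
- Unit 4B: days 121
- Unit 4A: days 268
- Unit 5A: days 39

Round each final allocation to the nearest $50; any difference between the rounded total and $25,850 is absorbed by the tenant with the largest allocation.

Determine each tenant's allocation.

Unit 1A: $5,650 · Unit G1: $7,000 · Unit 4B: $3,700 · Unit 4A: $8,300 · Unit 5A: $1,200

Total days = 840.
Unrounded shares: Unit 1A 184/840 × $25,850 = 5,662.38; Unit G1 228/840 × $25,850 = 7,016.43; Unit 4B 121/840 × $25,850 = 3,723.63; Unit 4A 268/840 × $25,850 = 8,247.38; Unit 5A 39/840 × $25,850 = 1,200.18.
Rounded to nearest $50: Unit 1A $5,650; Unit G1 $7,000; Unit 4B $3,700; Unit 4A $8,250; Unit 5A $1,200. Sum = $25,800.
Difference $25,850 − $25,800 = +$50 applied to largest allocation (Unit 4A): Unit 4A becomes $8,300.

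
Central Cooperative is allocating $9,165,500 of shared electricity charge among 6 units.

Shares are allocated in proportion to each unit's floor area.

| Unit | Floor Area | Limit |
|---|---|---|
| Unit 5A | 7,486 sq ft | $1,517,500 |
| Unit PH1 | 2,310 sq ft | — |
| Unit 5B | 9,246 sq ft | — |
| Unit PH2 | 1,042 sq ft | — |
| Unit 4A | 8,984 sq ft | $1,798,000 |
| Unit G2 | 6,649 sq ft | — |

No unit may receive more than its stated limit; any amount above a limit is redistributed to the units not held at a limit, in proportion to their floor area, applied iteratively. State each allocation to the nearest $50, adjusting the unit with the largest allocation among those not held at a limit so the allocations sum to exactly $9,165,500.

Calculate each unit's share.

Unit 5A: $1,517,500 · Unit PH1: $702,100 · Unit 5B: $2,810,300 · Unit PH2: $316,700 · Unit 4A: $1,798,000 · Unit G2: $2,020,900

Sum of floor area: 35,717.
Proportional shares (ignoring caps): Unit 5A 1,921,016.13; Unit PH1 592,779.49; Unit 5B 2,372,657.64; Unit PH2 267,392.31; Unit 4A 2,305,424.64; Unit G2 1,706,229.79.
Capped: Unit 5A ($1,517,500), Unit 4A ($1,798,000); balance $5,850,000 reallocated over remaining floor area 19,247.
Remaining shares: Unit PH1 702,109.42 → $702,100; Unit 5B 2,810,261.34 → $2,810,250; Unit PH2 316,709.10 → $316,700; Unit G2 2,020,920.14 → $2,020,900.
Rounding difference +$50 applied to Unit 5B → $2,810,300.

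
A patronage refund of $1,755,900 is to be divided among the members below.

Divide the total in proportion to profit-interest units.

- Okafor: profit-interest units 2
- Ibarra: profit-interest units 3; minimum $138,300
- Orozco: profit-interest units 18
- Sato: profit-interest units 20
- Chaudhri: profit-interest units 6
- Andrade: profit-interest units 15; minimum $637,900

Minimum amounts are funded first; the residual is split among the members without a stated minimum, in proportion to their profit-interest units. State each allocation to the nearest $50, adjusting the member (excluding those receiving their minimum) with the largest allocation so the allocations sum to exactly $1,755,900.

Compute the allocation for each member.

Okafor: $42,600 · Ibarra: $138,300 · Orozco: $383,350 · Sato: $425,950 · Chaudhri: $127,800 · Andrade: $637,900

Minimums first: Ibarra $138,300; Andrade $637,900. Balance $979,700.
Balance split over remaining profit-interest units 46: Okafor 42,595.65 → $42,600; Orozco 383,360.87 → $383,350; Sato 425,956.52 → $425,950; Chaudhri 127,786.96 → $127,800.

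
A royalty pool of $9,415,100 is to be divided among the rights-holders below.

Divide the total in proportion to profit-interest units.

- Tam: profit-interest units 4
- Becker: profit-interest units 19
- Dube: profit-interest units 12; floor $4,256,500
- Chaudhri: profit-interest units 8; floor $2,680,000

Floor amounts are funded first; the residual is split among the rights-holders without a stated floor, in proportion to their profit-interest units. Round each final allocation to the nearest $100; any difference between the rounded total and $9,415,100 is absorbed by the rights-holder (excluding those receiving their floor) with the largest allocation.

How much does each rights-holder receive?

Minimums first: Dube $4,256,500; Chaudhri $2,680,000. Balance $2,478,600.
Balance split over remaining profit-interest units 23: Tam 431,060.87 → $431,100; Becker 2,047,539.13 → $2,047,500.

Tam: $431,100 · Becker: $2,047,500 · Dube: $4,256,500 · Chaudhri: $2,680,000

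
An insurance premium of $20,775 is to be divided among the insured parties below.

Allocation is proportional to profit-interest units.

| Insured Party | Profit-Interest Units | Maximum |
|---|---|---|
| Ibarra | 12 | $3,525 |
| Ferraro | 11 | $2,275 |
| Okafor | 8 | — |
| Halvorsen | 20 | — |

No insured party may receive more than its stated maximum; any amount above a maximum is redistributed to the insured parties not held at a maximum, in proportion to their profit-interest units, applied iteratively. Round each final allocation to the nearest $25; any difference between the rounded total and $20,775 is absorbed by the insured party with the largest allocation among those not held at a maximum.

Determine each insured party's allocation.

Ibarra: $3,525 | Ferraro: $2,275 | Okafor: $4,275 | Halvorsen: $10,700

Combined profit-interest units = 51.
Pro-rata shares before constraints: Ibarra 4,888.24; Ferraro 4,480.88; Okafor 3,258.82; Halvorsen 8,147.06.
Held at cap: Ibarra ($3,525), Ferraro ($2,275); remaining pool $14,975 reallocated over remaining profit-interest units 28.
Shares after redistribution: Okafor 4,278.57 → $4,275; Halvorsen 10,696.43 → $10,700.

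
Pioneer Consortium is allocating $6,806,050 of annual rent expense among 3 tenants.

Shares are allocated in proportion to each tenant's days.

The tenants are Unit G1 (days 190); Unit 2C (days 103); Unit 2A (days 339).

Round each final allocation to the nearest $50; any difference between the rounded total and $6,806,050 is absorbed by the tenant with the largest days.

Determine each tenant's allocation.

Total days = 632.
Raw shares: Unit G1 190/632 × $6,806,050 = 2,046,122.63; Unit 2C 103/632 × $6,806,050 = 1,109,213.84; Unit 2A 339/632 × $6,806,050 = 3,650,713.53.
At nearest $50: Unit G1 $2,046,100; Unit 2C $1,109,200; Unit 2A $3,650,700. Sum = $6,806,000.
Difference $6,806,050 − $6,806,000 = +$50 applied to largest days (Unit 2A): Unit 2A becomes $3,650,750.

Unit G1: $2,046,100; Unit 2C: $1,109,200; Unit 2A: $3,650,750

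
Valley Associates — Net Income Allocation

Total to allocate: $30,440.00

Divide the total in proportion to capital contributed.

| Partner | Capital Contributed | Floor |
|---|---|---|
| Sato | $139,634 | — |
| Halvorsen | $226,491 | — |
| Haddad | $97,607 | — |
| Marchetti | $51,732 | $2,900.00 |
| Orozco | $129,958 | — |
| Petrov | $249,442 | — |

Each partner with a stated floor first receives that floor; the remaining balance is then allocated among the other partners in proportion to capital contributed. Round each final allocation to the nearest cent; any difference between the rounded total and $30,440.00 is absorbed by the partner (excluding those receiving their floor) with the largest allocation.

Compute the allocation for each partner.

Guaranteed amounts: Marchetti $2,900.00. Residual $27,540.00.
Residual split over remaining capital contributed 843,132: Sato 4,560.9944 → $4,560.99; Halvorsen 7,398.0849 → $7,398.08; Haddad 3,188.2277 → $3,188.23; Orozco 4,244.9383 → $4,244.94; Petrov 8,147.7547 → $8,147.75.
Rounding difference +$0.01 applied to Petrov → $8,147.76.

Sato: $4,560.99; Halvorsen: $7,398.08; Haddad: $3,188.23; Marchetti: $2,900.00; Orozco: $4,244.94; Petrov: $8,147.76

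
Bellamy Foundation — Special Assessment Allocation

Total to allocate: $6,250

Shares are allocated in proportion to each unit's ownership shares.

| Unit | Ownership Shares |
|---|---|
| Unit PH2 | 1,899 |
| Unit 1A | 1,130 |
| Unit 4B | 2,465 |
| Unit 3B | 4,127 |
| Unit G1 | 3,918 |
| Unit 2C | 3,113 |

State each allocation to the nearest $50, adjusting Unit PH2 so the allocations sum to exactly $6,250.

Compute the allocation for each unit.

Ownership shares total: 16,652.
Unrounded shares: Unit PH2 1,899/16,652 × $6,250 = 712.75; Unit 1A 1,130/16,652 × $6,250 = 424.12; Unit 4B 2,465/16,652 × $6,250 = 925.19; Unit 3B 4,127/16,652 × $6,250 = 1,548.99; Unit G1 3,918/16,652 × $6,250 = 1,470.54; Unit 2C 3,113/16,652 × $6,250 = 1,168.40.
Rounded to nearest $50: Unit PH2 $700; Unit 1A $400; Unit 4B $950; Unit 3B $1,550; Unit G1 $1,450; Unit 2C $1,150. Sum = $6,200.
Difference $6,250 − $6,200 = +$50 applied to Unit PH2: Unit PH2 becomes $750.

Unit PH2: $750; Unit 1A: $400; Unit 4B: $950; Unit 3B: $1,550; Unit G1: $1,450; Unit 2C: $1,150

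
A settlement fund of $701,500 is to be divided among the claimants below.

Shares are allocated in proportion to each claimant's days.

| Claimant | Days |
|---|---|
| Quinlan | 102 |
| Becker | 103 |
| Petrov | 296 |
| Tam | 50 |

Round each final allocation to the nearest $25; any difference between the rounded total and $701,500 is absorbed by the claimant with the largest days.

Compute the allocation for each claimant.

Sum of days: 551.
Unrounded shares: Quinlan 102/551 × $701,500 = 129,860.25; Becker 103/551 × $701,500 = 131,133.39; Petrov 296/551 × $701,500 = 376,849.36; Tam 50/551 × $701,500 = 63,656.99.
After rounding ($25): Quinlan $129,850; Becker $131,125; Petrov $376,850; Tam $63,650. Sum = $701,475.
Difference $701,500 − $701,475 = +$25 applied to largest days (Petrov): Petrov becomes $376,875.

Quinlan: $129,850 · Becker: $131,125 · Petrov: $376,875 · Tam: $63,650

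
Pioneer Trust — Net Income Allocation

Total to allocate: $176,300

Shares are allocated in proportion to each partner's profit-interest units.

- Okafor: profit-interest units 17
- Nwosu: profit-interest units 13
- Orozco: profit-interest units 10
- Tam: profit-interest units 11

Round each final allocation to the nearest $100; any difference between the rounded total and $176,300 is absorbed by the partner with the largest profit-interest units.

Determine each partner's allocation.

Combined profit-interest units = 17 + 13 + 10 + 11 = 51.
Proportional shares: Okafor 58,766.67; Nwosu 44,939.22; Orozco 34,568.63; Tam 38,025.49.
Rounded to nearest $100: Okafor $58,800; Nwosu $44,900; Orozco $34,600; Tam $38,000. Sum = $176,300.
Sum already equals the total — no adjustment.

Okafor: $58,800 | Nwosu: $44,900 | Orozco: $34,600 | Tam: $38,000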